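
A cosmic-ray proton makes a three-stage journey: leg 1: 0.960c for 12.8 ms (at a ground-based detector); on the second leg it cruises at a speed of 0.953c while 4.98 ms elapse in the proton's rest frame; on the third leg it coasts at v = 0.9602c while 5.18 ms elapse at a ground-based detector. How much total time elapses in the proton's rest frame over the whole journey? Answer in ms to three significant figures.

τ = 10.0 ms

Leg 1: γ = 1/√(1 − 0.960²) = 25/7 ≈ 3.571; τ_1 = 12.8/3.571 = 3.584 ms.
Leg 2: 4.98 ms is already measured in the proton's rest frame.
Leg 3: γ = 1/√(1 − 0.9602²) = 1/√0.07802 = 3.580; τ_3 = 5.18/3.580 = 1.447 ms.
Total: 3.584 + 4.980 + 1.447 ms.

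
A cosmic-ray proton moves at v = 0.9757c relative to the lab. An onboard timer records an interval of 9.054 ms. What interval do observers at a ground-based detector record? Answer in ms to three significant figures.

γ = 1/√(1 − 0.9757²) = 1/√0.04801 = 4.564
The interval measured in the proton's rest frame is the proper time (both events occur at the same place in that frame); the lab-frame interval is Δt = γτ = 4.564 × 9.054 ms.

Δt = 41.3 ms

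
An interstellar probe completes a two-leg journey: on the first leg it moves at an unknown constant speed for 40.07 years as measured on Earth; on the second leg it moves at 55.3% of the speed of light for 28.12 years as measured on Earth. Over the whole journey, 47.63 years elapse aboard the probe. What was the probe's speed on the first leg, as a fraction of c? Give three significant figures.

Leg 1: speed unknown; τ_1 = 40.07/γ_1.
Leg 2: β = 0.553; γ = 1/√(1 − 0.553²) = 1/√0.6942 = 1.200; τ_2 = 28.12/1.200 = 23.43 years.
Total proper time: τ_1 + 23.43 = 47.63, so τ_1 = 47.63 − 23.43 = 24.20 years.
γ_1 = 40.07/24.20 = 1.656; β = √(1 − 1/γ²) = √0.6352.

β = 0.797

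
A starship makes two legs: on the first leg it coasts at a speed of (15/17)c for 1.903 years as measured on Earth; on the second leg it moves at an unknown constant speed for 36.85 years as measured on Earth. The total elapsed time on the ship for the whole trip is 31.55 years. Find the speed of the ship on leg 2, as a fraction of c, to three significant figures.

Leg 1: γ = 1/√(1 − (15/17)²) = 17/8 = 2.125; τ_1 = 1.903/2.125 = 0.8955 years.
Leg 2: speed unknown; τ_2 = 36.85/γ_2.
Total proper time: 0.8955 + τ_2 = 31.55, so τ_2 = 31.55 − 0.8955 = 30.65 years.
γ_2 = 36.85/30.65 = 1.202; β = √(1 − 1/γ²) = √0.3080.

β = 0.555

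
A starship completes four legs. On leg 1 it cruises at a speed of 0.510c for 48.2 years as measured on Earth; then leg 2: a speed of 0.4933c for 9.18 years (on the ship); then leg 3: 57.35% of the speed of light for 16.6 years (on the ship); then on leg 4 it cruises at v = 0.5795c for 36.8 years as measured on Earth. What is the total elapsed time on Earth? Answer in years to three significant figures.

Leg 1: 48.2 years is already measured on Earth.
Leg 2: γ = 1/√(1 − 0.4933²) = 1/√0.7567 = 1.150; Δt_2 = 1.150 × 9.18 = 10.55 years.
Leg 3: β = 0.5735; γ = 1/√(1 − 0.5735²) = 1/√0.6711 = 1.221; Δt_3 = 1.221 × 16.6 = 20.26 years.
Leg 4: 36.8 years is already measured on Earth.
Total: 48.20 + 10.55 + 20.26 + 36.80 years.

Δt = 116 years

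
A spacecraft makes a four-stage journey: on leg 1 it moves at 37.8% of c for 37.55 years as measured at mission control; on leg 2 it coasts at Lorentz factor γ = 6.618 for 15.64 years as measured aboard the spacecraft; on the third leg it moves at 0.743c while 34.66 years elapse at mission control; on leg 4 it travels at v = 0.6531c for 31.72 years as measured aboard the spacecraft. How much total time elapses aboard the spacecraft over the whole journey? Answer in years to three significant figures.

τ = 105 years

Leg 1: β = 0.378; γ = 1/√(1 − 0.378²) = 1/√0.8571 = 1.080; τ_1 = 37.55/1.080 = 34.76 years.
Leg 2: 15.64 years is already measured aboard the spacecraft.
Leg 3: γ = 1/√(1 − 0.743²) = 1/√0.4480 = 1.494; τ_3 = 34.66/1.494 = 23.20 years.
Leg 4: 31.72 years is already measured aboard the spacecraft.
Total: 34.76 + 15.64 + 23.20 + 31.72 years.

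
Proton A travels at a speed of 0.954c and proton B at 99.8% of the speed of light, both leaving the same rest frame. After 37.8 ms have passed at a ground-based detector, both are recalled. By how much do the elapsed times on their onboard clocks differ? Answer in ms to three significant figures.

A: γ = 1/√(1 − 0.954²) = 1/√0.08988 = 3.335; τ_A = 37.8/3.335 = 11.33 ms.
B: β = 0.998; γ = 1/√(1 − 0.998²) = 1/√0.003996 = 15.82; τ_B = 37.8/15.82 = 2.389 ms.

|τ_A − τ_B| = 8.94 ms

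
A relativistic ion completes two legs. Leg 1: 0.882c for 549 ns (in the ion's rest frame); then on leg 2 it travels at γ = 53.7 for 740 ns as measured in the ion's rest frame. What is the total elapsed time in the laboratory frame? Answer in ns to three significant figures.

Δt = 4.09×10⁴ ns

Leg 1: γ = 1/√(1 − 0.882²) = 1/√0.2221 = 2.122; Δt_1 = 2.122 × 549 = 1165 ns.
Leg 2: γ = 53.7; Δt_2 = 53.70 × 740 = 3.974×10⁴ ns.
Total: 1165 + 3.974×10⁴ ns.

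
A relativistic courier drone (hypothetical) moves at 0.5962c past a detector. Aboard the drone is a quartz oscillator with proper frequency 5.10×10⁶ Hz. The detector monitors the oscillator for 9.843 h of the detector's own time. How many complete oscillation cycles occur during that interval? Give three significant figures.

γ = 1/√(1 − 0.5962²) = 1/√0.6445 = 1.246
During 9.843 h of lab time, the oscillator's proper time advances by τ = Δt/γ = 9.843/1.246 = 7.902 h = 2.845×10⁴ s.
N = f × τ = 5.10×10⁶ × 2.845×10⁴ = 1.451×10¹¹.

N = 1.45×10¹¹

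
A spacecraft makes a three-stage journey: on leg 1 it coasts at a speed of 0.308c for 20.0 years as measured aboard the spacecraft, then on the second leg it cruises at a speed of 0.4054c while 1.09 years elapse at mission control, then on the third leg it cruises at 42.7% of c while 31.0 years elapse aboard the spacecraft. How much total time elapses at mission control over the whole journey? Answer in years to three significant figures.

Δt = 56.4 years

Leg 1: γ = 1/√(1 − 0.308²) = 1/√0.9051 = 1.051; Δt_1 = 1.051 × 20.0 = 21.02 years.
Leg 2: 1.09 years is already measured at mission control.
Leg 3: β = 0.427; γ = 1/√(1 − 0.427²) = 1/√0.8177 = 1.106; Δt_3 = 1.106 × 31.0 = 34.28 years.
Total: 21.02 + 1.090 + 34.28 years.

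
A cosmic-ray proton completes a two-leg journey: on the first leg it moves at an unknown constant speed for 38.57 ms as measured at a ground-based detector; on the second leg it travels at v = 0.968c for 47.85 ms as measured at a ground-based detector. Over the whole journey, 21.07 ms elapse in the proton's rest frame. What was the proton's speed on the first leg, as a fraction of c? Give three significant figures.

β = 0.972

Leg 1: speed unknown; τ_1 = 38.57/γ_1.
Leg 2: γ = 1/√(1 − 0.968²) = 1/√0.06298 = 3.985; τ_2 = 47.85/3.985 = 12.01 ms.
Total proper time: τ_1 + 12.01 = 21.07, so τ_1 = 21.07 − 12.01 = 9.062 ms.
γ_1 = 38.57/9.062 = 4.256; β = √(1 − 1/γ²) = √0.9448.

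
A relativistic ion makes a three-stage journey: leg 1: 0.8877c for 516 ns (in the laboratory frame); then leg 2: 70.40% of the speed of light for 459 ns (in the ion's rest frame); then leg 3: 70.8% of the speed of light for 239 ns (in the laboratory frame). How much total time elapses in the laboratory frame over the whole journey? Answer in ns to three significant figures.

Δt = 1400 ns

Leg 1: 516 ns is already measured in the laboratory frame.
Leg 2: β = 0.7040; γ = 1/√(1 − 0.7040²) = 1/√0.5044 = 1.408; Δt_2 = 1.408 × 459 = 646.3 ns.
Leg 3: 239 ns is already measured in the laboratory frame.
Total: 516.0 + 646.3 + 239.0 ns.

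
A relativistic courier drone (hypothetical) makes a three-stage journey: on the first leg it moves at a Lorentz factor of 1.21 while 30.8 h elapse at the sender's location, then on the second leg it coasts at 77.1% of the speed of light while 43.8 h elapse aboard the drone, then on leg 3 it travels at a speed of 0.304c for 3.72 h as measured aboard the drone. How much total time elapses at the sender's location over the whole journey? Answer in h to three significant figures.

Δt = 103 h

Leg 1: 30.8 h is already measured at the sender's location.
Leg 2: β = 0.771; γ = 1/√(1 − 0.771²) = 1/√0.4056 = 1.570; Δt_2 = 1.570 × 43.8 = 68.78 h.
Leg 3: γ = 1/√(1 − 0.304²) = 1/√0.9076 = 1.050; Δt_3 = 1.050 × 3.72 = 3.905 h.
Total: 30.80 + 68.78 + 3.905 h.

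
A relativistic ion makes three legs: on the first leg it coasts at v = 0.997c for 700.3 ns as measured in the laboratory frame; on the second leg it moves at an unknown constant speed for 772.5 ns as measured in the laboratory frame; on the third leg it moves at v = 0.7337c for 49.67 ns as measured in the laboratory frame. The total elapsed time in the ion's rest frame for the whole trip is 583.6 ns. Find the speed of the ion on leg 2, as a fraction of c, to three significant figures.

Leg 1: γ = 1/√(1 − 0.997²) = 1/√0.005991 = 12.92; τ_1 = 700.3/12.92 = 54.20 ns.
Leg 2: speed unknown; τ_2 = 772.5/γ_2.
Leg 3: γ = 1/√(1 − 0.7337²) = 1/√0.4617 = 1.472; τ_3 = 49.67/1.472 = 33.75 ns.
Total proper time: 54.20 + τ_2 + 33.75 = 583.6, so τ_2 = 583.6 − 87.95 = 495.6 ns.
γ_2 = 772.5/495.6 = 1.559; β = √(1 − 1/γ²) = √0.5883.

β = 0.767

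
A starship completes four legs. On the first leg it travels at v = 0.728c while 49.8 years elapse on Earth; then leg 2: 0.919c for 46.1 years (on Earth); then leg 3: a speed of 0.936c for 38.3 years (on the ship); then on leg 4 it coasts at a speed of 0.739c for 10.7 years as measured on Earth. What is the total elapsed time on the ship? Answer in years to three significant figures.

Leg 1: γ = 1/√(1 − 0.728²) = 1/√0.4700 = 1.459; τ_1 = 49.8/1.459 = 34.14 years.
Leg 2: γ = 1/√(1 − 0.919²) = 1/√0.1554 = 2.536; τ_2 = 46.1/2.536 = 18.18 years.
Leg 3: 38.3 years is already measured on the ship.
Leg 4: γ = 1/√(1 − 0.739²) = 1/√0.4539 = 1.484; τ_4 = 10.7/1.484 = 7.209 years.
Total: 34.14 + 18.18 + 38.30 + 7.209 years.

τ = 97.8 years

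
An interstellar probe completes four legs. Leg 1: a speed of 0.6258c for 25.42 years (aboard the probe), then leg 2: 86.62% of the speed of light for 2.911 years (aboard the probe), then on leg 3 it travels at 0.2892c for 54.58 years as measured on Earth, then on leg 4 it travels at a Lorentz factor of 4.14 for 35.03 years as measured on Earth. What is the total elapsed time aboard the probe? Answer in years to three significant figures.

Leg 1: 25.42 years is already measured aboard the probe.
Leg 2: 2.911 years is already measured aboard the probe.
Leg 3: γ = 1/√(1 − 0.2892²) = 1/√0.9164 = 1.045; τ_3 = 54.58/1.045 = 52.25 years.
Leg 4: γ = 4.14; τ_4 = 35.03/4.140 = 8.461 years.
Total: 25.42 + 2.911 + 52.25 + 8.461 years.

τ = 89.0 years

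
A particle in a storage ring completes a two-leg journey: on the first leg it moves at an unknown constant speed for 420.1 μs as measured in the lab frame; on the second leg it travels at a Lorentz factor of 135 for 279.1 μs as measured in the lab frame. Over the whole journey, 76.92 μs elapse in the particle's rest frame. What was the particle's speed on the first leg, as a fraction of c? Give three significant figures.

β = 0.984

Leg 1: speed unknown; τ_1 = 420.1/γ_1.
Leg 2: γ = 135; τ_2 = 279.1/135.0 = 2.067 μs.
Total proper time: τ_1 + 2.067 = 76.92, so τ_1 = 76.92 − 2.067 = 74.85 μs.
γ_1 = 420.1/74.85 = 5.612; β = √(1 − 1/γ²) = √0.9683.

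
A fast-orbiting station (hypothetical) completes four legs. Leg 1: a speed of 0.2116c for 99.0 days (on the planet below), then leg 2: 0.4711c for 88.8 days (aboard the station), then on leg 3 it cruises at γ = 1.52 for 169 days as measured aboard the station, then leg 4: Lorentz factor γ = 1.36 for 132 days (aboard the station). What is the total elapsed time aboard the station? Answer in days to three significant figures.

τ = 487 days

Leg 1: γ = 1/√(1 − 0.2116²) = 1/√0.9552 = 1.023; τ_1 = 99.0/1.023 = 96.76 days.
Leg 2: 88.8 days is already measured aboard the station.
Leg 3: 169 days is already measured aboard the station.
Leg 4: 132 days is already measured aboard the station.
Total: 96.76 + 88.80 + 169.0 + 132.0 days.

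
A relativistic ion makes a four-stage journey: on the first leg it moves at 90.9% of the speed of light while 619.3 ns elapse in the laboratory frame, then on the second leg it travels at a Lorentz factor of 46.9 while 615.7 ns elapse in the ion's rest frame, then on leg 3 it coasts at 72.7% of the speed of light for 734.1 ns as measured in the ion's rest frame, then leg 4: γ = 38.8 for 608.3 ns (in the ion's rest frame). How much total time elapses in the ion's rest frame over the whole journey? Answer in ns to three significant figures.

τ = 2220 ns

Leg 1: β = 0.909; γ = 1/√(1 − 0.909²) = 1/√0.1737 = 2.399; τ_1 = 619.3/2.399 = 258.1 ns.
Leg 2: 615.7 ns is already measured in the ion's rest frame.
Leg 3: 734.1 ns is already measured in the ion's rest frame.
Leg 4: 608.3 ns is already measured in the ion's rest frame.
Total: 258.1 + 615.7 + 734.1 + 608.3 ns.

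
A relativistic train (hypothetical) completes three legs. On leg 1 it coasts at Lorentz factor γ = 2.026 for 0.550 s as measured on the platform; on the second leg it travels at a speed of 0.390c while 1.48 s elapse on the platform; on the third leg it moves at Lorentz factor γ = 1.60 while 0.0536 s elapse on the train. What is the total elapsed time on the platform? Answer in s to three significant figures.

Δt = 2.12 s

Leg 1: 0.550 s is already measured on the platform.
Leg 2: 1.48 s is already measured on the platform.
Leg 3: γ = 1.60; Δt_3 = 1.600 × 0.0536 = 0.08576 s.
Total: 0.5500 + 1.480 + 0.08576 s.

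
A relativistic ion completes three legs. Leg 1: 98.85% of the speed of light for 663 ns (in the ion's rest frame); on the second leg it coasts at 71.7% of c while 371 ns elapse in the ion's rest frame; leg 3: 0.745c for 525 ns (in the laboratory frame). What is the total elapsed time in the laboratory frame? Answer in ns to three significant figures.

Leg 1: β = 0.9885; γ = 1/√(1 − 0.9885²) = 1/√0.02287 = 6.613; Δt_1 = 6.613 × 663 = 4384 ns.
Leg 2: β = 0.717; γ = 1/√(1 − 0.717²) = 1/√0.4859 = 1.435; Δt_2 = 1.435 × 371 = 532.2 ns.
Leg 3: 525 ns is already measured in the laboratory frame.
Total: 4384 + 532.2 + 525.0 ns.

Δt = 5440 ns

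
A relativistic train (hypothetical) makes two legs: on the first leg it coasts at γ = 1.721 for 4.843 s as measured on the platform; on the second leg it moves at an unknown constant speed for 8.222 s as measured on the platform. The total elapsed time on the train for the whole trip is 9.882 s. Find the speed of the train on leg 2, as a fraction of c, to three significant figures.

Leg 1: γ = 1.721; τ_1 = 4.843/1.721 = 2.814 s.
Leg 2: speed unknown; τ_2 = 8.222/γ_2.
Total proper time: 2.814 + τ_2 = 9.882, so τ_2 = 9.882 − 2.814 = 7.068 s.
γ_2 = 8.222/7.068 = 1.163; β = √(1 − 1/γ²) = √0.2610.

β = 0.511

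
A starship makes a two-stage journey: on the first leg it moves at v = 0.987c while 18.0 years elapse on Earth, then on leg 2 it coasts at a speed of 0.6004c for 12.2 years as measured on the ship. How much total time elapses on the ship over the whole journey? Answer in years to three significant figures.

Leg 1: γ = 1/√(1 − 0.987²) = 1/√0.02583 = 6.222; τ_1 = 18.0/6.222 = 2.893 years.
Leg 2: 12.2 years is already measured on the ship.
Total: 2.893 + 12.20 years.

τ = 15.1 years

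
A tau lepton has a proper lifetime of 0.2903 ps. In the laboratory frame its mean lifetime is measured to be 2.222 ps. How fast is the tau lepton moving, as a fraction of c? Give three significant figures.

v = 0.991c

γ = Δt/τ₀ = 2.222/0.2903 = 7.654
β = √(1 − 1/γ²) = √(1 − 0.01707) = √0.9829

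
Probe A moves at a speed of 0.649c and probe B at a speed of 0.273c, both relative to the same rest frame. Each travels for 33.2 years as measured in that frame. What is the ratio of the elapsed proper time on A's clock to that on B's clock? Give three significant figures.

τ_A/τ_B = 0.791

A: γ = 1/√(1 − 0.649²) = 1/√0.5788 = 1.314. B: γ = 1/√(1 − 0.273²) = 1/√0.9255 = 1.039.
τ_A/τ_B = γ_B/γ_A = 1.039/1.314 = 0.7908, so τ_A/τ_B = 0.7908.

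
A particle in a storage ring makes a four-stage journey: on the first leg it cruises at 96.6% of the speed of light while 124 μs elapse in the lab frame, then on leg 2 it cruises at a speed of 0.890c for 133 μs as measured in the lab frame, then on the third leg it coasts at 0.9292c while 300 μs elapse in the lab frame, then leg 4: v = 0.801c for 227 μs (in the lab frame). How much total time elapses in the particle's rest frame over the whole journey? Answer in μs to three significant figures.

τ = 339 μs

Leg 1: β = 0.966; γ = 1/√(1 − 0.966²) = 1/√0.06684 = 3.868; τ_1 = 124/3.868 = 32.06 μs.
Leg 2: γ = 1/√(1 − 0.890²) = 1/√0.2079 = 2.193; τ_2 = 133/2.193 = 60.64 μs.
Leg 3: γ = 1/√(1 − 0.9292²) = 1/√0.1366 = 2.706; τ_3 = 300/2.706 = 110.9 μs.
Leg 4: γ = 1/√(1 − 0.801²) = 1/√0.3584 = 1.670; τ_4 = 227/1.670 = 135.9 μs.
Total: 32.06 + 60.64 + 110.9 + 135.9 μs.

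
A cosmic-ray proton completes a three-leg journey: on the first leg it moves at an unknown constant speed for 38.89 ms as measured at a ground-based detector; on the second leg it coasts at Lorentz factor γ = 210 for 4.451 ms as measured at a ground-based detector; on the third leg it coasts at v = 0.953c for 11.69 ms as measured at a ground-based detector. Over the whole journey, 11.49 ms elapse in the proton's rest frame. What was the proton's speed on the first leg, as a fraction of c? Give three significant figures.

β = 0.979

Leg 1: speed unknown; τ_1 = 38.89/γ_1.
Leg 2: γ = 210; τ_2 = 4.451/210.0 = 0.02120 ms.
Leg 3: γ = 1/√(1 − 0.953²) = 1/√0.09179 = 3.301; τ_3 = 11.69/3.301 = 3.542 ms.
Total proper time: τ_1 + 0.02120 + 3.542 = 11.49, so τ_1 = 11.49 − 3.563 = 7.927 ms.
γ_1 = 38.89/7.927 = 4.906; β = √(1 − 1/γ²) = √0.9585.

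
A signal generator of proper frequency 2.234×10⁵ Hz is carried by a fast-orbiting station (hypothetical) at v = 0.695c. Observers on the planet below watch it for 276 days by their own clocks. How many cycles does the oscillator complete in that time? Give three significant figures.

N = 3.83×10¹²

γ = 1/√(1 − 0.695²) = 1/√0.5170 = 1.391
During 276 days of lab time, the oscillator's proper time advances by τ = Δt/γ = 276/1.391 = 198.4 days = 1.715×10⁷ s.
N = f × τ = 2.234×10⁵ × 1.715×10⁷ = 3.830×10¹².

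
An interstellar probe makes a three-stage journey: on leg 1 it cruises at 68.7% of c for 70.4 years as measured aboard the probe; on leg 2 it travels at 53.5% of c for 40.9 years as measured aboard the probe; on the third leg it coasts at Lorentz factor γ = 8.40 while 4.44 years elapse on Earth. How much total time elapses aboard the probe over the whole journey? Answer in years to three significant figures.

τ = 112 years

Leg 1: 70.4 years is already measured aboard the probe.
Leg 2: 40.9 years is already measured aboard the probe.
Leg 3: γ = 8.40; τ_3 = 4.44/8.400 = 0.5286 years.
Total: 70.40 + 40.90 + 0.5286 years.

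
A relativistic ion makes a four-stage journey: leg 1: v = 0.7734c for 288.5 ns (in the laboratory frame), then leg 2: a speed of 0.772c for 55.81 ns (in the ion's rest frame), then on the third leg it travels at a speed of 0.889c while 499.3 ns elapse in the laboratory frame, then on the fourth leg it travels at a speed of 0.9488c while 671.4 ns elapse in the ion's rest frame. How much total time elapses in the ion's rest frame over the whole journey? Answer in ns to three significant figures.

Leg 1: γ = 1/√(1 − 0.7734²) = 1/√0.4019 = 1.577; τ_1 = 288.5/1.577 = 182.9 ns.
Leg 2: 55.81 ns is already measured in the ion's rest frame.
Leg 3: γ = 1/√(1 − 0.889²) = 1/√0.2097 = 2.184; τ_3 = 499.3/2.184 = 228.6 ns.
Leg 4: 671.4 ns is already measured in the ion's rest frame.
Total: 182.9 + 55.81 + 228.6 + 671.4 ns.

τ = 1140 ns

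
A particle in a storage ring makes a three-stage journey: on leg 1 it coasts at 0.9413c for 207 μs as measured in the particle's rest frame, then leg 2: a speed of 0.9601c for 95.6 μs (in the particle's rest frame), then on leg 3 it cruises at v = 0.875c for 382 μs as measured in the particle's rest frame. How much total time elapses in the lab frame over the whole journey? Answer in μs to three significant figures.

Leg 1: γ = 1/√(1 − 0.9413²) = 1/√0.1140 = 2.962; Δt_1 = 2.962 × 207 = 613.2 μs.
Leg 2: γ = 1/√(1 − 0.9601²) = 1/√0.07821 = 3.576; Δt_2 = 3.576 × 95.6 = 341.8 μs.
Leg 3: γ = 1/√(1 − 0.875²) = 1/√0.2344 = 2.066; Δt_3 = 2.066 × 382 = 789.1 μs.
Total: 613.2 + 341.8 + 789.1 μs.

Δt = 1740 μs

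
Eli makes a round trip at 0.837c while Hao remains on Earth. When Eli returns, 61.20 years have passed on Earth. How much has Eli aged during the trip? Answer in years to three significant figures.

γ = 1/√(1 − 0.837²) = 1/√0.2994 = 1.827
Eli's clock measures proper time along the trip: τ = Δt/γ = 61.20/1.827 years.

τ = 33.5 years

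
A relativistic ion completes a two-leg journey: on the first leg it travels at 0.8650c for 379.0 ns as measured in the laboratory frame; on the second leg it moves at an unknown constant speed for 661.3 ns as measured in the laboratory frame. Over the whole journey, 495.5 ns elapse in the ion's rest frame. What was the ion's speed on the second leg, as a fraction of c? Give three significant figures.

β = 0.887

Leg 1: γ = 1/√(1 − 0.8650²) = 1/√0.2518 = 1.993; τ_1 = 379.0/1.993 = 190.2 ns.
Leg 2: speed unknown; τ_2 = 661.3/γ_2.
Total proper time: 190.2 + τ_2 = 495.5, so τ_2 = 495.5 − 190.2 = 305.3 ns.
γ_2 = 661.3/305.3 = 2.166; β = √(1 − 1/γ²) = √0.7868.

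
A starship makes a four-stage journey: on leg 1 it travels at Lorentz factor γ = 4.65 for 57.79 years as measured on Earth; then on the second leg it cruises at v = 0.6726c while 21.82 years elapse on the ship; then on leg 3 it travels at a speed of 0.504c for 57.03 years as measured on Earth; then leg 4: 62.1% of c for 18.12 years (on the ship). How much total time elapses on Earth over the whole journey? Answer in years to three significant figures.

Leg 1: 57.79 years is already measured on Earth.
Leg 2: γ = 1/√(1 − 0.6726²) = 1/√0.5476 = 1.351; Δt_2 = 1.351 × 21.82 = 29.49 years.
Leg 3: 57.03 years is already measured on Earth.
Leg 4: β = 0.621; γ = 1/√(1 − 0.621²) = 1/√0.6144 = 1.276; Δt_4 = 1.276 × 18.12 = 23.12 years.
Total: 57.79 + 29.49 + 57.03 + 23.12 years.

Δt = 167 years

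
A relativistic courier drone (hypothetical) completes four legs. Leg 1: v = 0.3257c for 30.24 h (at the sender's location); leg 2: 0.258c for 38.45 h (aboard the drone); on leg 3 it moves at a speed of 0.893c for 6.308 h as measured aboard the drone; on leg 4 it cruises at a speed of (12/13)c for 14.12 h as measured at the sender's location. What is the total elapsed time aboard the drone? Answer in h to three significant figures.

Leg 1: γ = 1/√(1 − 0.3257²) = 1/√0.8939 = 1.058; τ_1 = 30.24/1.058 = 28.59 h.
Leg 2: 38.45 h is already measured aboard the drone.
Leg 3: 6.308 h is already measured aboard the drone.
Leg 4: γ = 1/√(1 − (12/13)²) = 13/5 = 2.600; τ_4 = 14.12/2.600 = 5.431 h.
Total: 28.59 + 38.45 + 6.308 + 5.431 h.

τ = 78.8 h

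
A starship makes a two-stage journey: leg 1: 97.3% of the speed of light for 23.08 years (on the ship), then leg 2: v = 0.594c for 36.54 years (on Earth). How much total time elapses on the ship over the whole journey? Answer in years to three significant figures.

τ = 52.5 years

Leg 1: 23.08 years is already measured on the ship.
Leg 2: γ = 1/√(1 − 0.594²) = 1/√0.6472 = 1.243; τ_2 = 36.54/1.243 = 29.40 years.
Total: 23.08 + 29.40 years.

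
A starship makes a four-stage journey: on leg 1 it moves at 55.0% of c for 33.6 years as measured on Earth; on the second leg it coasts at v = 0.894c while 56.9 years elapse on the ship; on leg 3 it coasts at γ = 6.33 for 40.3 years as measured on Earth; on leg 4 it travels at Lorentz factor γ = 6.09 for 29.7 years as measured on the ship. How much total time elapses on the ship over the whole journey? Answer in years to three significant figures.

τ = 121 years

Leg 1: β = 0.550; γ = 1/√(1 − 0.550²) = 1/√0.6975 = 1.197; τ_1 = 33.6/1.197 = 28.06 years.
Leg 2: 56.9 years is already measured on the ship.
Leg 3: γ = 6.33; τ_3 = 40.3/6.330 = 6.367 years.
Leg 4: 29.7 years is already measured on the ship.
Total: 28.06 + 56.90 + 6.367 + 29.70 years.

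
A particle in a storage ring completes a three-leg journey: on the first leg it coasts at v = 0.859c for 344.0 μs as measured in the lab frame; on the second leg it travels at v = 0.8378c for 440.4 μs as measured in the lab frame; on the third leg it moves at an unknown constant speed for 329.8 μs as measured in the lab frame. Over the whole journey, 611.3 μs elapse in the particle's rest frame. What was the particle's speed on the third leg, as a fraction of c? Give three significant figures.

β = 0.807

Leg 1: γ = 1/√(1 − 0.859²) = 1/√0.2621 = 1.953; τ_1 = 344.0/1.953 = 176.1 μs.
Leg 2: γ = 1/√(1 − 0.8378²) = 1/√0.2981 = 1.832; τ_2 = 440.4/1.832 = 240.4 μs.
Leg 3: speed unknown; τ_3 = 329.8/γ_3.
Total proper time: 176.1 + 240.4 + τ_3 = 611.3, so τ_3 = 611.3 − 416.6 = 194.7 μs.
γ_3 = 329.8/194.7 = 1.694; β = √(1 − 1/γ²) = √0.6514.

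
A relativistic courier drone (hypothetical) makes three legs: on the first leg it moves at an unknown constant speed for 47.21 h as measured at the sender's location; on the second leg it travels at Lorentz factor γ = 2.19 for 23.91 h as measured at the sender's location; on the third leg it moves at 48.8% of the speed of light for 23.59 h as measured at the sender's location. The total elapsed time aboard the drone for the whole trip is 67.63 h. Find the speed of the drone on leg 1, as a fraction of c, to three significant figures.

β = 0.644

Leg 1: speed unknown; τ_1 = 47.21/γ_1.
Leg 2: γ = 2.19; τ_2 = 23.91/2.190 = 10.92 h.
Leg 3: β = 0.488; γ = 1/√(1 − 0.488²) = 1/√0.7619 = 1.146; τ_3 = 23.59/1.146 = 20.59 h.
Total proper time: τ_1 + 10.92 + 20.59 = 67.63, so τ_1 = 67.63 − 31.51 = 36.12 h.
γ_1 = 47.21/36.12 = 1.307; β = √(1 − 1/γ²) = √0.4146.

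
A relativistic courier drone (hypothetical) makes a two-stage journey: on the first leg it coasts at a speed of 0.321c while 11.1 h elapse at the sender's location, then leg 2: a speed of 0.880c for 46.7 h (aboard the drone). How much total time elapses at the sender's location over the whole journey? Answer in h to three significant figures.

Leg 1: 11.1 h is already measured at the sender's location.
Leg 2: γ = 1/√(1 − 0.880²) = 1/√0.2256 = 2.105; Δt_2 = 2.105 × 46.7 = 98.32 h.
Total: 11.10 + 98.32 h.

Δt = 109 h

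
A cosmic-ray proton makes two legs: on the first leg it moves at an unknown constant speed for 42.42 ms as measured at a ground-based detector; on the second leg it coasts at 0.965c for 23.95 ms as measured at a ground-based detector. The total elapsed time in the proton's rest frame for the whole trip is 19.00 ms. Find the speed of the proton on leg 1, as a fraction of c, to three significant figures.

β = 0.954

Leg 1: speed unknown; τ_1 = 42.42/γ_1.
Leg 2: γ = 1/√(1 − 0.965²) = 1/√0.06878 = 3.813; τ_2 = 23.95/3.813 = 6.281 ms.
Total proper time: τ_1 + 6.281 = 19.00, so τ_1 = 19.00 − 6.281 = 12.72 ms.
γ_1 = 42.42/12.72 = 3.335; β = √(1 − 1/γ²) = √0.9101.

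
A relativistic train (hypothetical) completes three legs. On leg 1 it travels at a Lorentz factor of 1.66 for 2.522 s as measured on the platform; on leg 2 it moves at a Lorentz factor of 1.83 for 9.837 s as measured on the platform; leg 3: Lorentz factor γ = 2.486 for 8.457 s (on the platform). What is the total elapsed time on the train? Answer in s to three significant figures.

Leg 1: γ = 1.66; τ_1 = 2.522/1.660 = 1.519 s.
Leg 2: γ = 1.83; τ_2 = 9.837/1.830 = 5.375 s.
Leg 3: γ = 2.486; τ_3 = 8.457/2.486 = 3.402 s.
Total: 1.519 + 5.375 + 3.402 s.

τ = 10.3 s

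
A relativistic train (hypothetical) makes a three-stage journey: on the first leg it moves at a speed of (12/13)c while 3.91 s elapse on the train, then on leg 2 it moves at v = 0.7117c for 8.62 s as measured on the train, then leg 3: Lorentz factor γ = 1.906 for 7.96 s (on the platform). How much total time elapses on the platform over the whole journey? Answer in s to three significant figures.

Leg 1: γ = 1/√(1 − (12/13)²) = 13/5 = 2.600; Δt_1 = 2.600 × 3.91 = 10.17 s.
Leg 2: γ = 1/√(1 − 0.7117²) = 1/√0.4935 = 1.424; Δt_2 = 1.424 × 8.62 = 12.27 s.
Leg 3: 7.96 s is already measured on the platform.
Total: 10.17 + 12.27 + 7.960 s.

Δt = 30.4 s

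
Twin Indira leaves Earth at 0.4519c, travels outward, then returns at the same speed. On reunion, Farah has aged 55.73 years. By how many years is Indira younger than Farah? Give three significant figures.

Δt − τ = 6.02 years

γ = 1/√(1 − 0.4519²) = 1/√0.7958 = 1.121
Indira's elapsed proper time: τ = 55.73/1.121 = 49.71 years.
Age gap = Δt − τ = 55.73 − 49.71 years.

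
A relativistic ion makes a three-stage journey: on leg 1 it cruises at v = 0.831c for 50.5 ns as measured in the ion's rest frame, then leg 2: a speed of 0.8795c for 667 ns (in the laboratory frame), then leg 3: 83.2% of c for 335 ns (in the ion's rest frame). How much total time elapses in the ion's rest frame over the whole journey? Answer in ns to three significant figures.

Leg 1: 50.5 ns is already measured in the ion's rest frame.
Leg 2: γ = 1/√(1 − 0.8795²) = 1/√0.2265 = 2.101; τ_2 = 667/2.101 = 317.4 ns.
Leg 3: 335 ns is already measured in the ion's rest frame.
Total: 50.50 + 317.4 + 335.0 ns.

τ = 703 ns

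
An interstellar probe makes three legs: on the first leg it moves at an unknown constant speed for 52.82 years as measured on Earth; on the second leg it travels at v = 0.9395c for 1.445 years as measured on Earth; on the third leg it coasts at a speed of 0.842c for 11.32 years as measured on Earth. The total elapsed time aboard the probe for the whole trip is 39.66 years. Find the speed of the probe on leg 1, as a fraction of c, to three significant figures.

Leg 1: speed unknown; τ_1 = 52.82/γ_1.
Leg 2: γ = 1/√(1 − 0.9395²) = 1/√0.1173 = 2.919; τ_2 = 1.445/2.919 = 0.4950 years.
Leg 3: γ = 1/√(1 − 0.842²) = 1/√0.2910 = 1.854; τ_3 = 11.32/1.854 = 6.107 years.
Total proper time: τ_1 + 0.4950 + 6.107 = 39.66, so τ_1 = 39.66 − 6.602 = 33.06 years.
γ_1 = 52.82/33.06 = 1.598; β = √(1 − 1/γ²) = √0.6083.

β = 0.780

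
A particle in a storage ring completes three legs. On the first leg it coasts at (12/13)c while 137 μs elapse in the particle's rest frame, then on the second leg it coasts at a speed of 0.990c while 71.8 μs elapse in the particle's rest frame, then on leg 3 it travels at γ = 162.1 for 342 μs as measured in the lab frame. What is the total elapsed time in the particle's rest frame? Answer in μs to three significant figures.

Leg 1: 137 μs is already measured in the particle's rest frame.
Leg 2: 71.8 μs is already measured in the particle's rest frame.
Leg 3: γ = 162.1; τ_3 = 342/162.1 = 2.110 μs.
Total: 137.0 + 71.80 + 2.110 μs.

τ = 211 μs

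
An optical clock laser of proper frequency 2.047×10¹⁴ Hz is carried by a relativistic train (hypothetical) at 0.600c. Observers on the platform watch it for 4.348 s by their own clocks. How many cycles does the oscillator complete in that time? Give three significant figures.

N = 7.12×10¹⁴

γ = 1/√(1 − 0.600²) = 5/4 = 1.250
During 4.348 s of lab time, the oscillator's proper time advances by τ = Δt/γ = 4.348/1.250 = 3.478 s = 3.478×10⁰ s.
N = f × τ = 2.047×10¹⁴ × 3.478×10⁰ = 7.120×10¹⁴.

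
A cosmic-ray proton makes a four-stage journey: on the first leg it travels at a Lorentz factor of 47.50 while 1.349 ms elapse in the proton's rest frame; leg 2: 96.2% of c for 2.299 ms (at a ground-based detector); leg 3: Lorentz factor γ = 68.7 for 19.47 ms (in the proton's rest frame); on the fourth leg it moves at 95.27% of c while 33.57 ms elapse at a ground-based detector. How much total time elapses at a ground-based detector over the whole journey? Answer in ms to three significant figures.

Leg 1: γ = 47.50; Δt_1 = 47.50 × 1.349 = 64.08 ms.
Leg 2: 2.299 ms is already measured at a ground-based detector.
Leg 3: γ = 68.7; Δt_3 = 68.70 × 19.47 = 1338 ms.
Leg 4: 33.57 ms is already measured at a ground-based detector.
Total: 64.08 + 2.299 + 1338 + 33.57 ms.

Δt = 1440 ms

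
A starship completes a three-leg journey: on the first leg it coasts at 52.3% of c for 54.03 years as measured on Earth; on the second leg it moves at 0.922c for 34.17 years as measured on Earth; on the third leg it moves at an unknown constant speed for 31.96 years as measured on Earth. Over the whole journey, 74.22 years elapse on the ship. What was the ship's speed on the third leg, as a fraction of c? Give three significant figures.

Leg 1: β = 0.523; γ = 1/√(1 − 0.523²) = 1/√0.7265 = 1.173; τ_1 = 54.03/1.173 = 46.05 years.
Leg 2: γ = 1/√(1 − 0.922²) = 1/√0.1499 = 2.583; τ_2 = 34.17/2.583 = 13.23 years.
Leg 3: speed unknown; τ_3 = 31.96/γ_3.
Total proper time: 46.05 + 13.23 + τ_3 = 74.22, so τ_3 = 74.22 − 59.28 = 14.94 years.
γ_3 = 31.96/14.94 = 2.139; β = √(1 − 1/γ²) = √0.7815.

β = 0.884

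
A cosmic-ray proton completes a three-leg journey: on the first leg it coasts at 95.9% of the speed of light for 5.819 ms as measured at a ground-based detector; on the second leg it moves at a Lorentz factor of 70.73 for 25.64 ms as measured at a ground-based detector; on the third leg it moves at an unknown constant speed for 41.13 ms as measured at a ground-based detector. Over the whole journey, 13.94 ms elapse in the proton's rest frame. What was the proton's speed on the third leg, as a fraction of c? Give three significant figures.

Leg 1: β = 0.959; γ = 1/√(1 − 0.959²) = 1/√0.08032 = 3.529; τ_1 = 5.819/3.529 = 1.649 ms.
Leg 2: γ = 70.73; τ_2 = 25.64/70.73 = 0.3625 ms.
Leg 3: speed unknown; τ_3 = 41.13/γ_3.
Total proper time: 1.649 + 0.3625 + τ_3 = 13.94, so τ_3 = 13.94 − 2.012 = 11.93 ms.
γ_3 = 41.13/11.93 = 3.448; β = √(1 − 1/γ²) = √0.9159.

β = 0.957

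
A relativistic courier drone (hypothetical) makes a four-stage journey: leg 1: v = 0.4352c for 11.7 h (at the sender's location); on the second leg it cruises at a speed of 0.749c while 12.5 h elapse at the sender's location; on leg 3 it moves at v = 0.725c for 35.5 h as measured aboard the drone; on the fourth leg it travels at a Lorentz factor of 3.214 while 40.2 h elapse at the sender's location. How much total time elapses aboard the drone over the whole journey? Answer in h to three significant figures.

Leg 1: γ = 1/√(1 − 0.4352²) = 1/√0.8106 = 1.111; τ_1 = 11.7/1.111 = 10.53 h.
Leg 2: γ = 1/√(1 − 0.749²) = 1/√0.4390 = 1.509; τ_2 = 12.5/1.509 = 8.282 h.
Leg 3: 35.5 h is already measured aboard the drone.
Leg 4: γ = 3.214; τ_4 = 40.2/3.214 = 12.51 h.
Total: 10.53 + 8.282 + 35.50 + 12.51 h.

τ = 66.8 h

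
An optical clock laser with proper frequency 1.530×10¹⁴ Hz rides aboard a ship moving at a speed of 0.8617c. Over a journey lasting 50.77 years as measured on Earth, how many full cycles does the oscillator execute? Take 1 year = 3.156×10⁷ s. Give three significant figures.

γ = 1/√(1 − 0.8617²) = 1/√0.2575 = 1.971
The oscillator's own cycle count is N = f × τ where τ is the proper time on the ship. τ = Δt/γ = 50.77/1.971 = 25.76 years = 8.130×10⁸ s.
N = 1.530×10¹⁴ × 8.130×10⁸ = 1.244×10²³.

N = 1.24×10²³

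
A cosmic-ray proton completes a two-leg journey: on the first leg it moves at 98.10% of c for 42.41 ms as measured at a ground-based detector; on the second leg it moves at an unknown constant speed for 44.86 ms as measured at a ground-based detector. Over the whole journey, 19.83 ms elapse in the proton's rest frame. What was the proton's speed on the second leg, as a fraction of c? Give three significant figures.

Leg 1: β = 0.9810; γ = 1/√(1 − 0.9810²) = 1/√0.03764 = 5.154; τ_1 = 42.41/5.154 = 8.228 ms.
Leg 2: speed unknown; τ_2 = 44.86/γ_2.
Total proper time: 8.228 + τ_2 = 19.83, so τ_2 = 19.83 − 8.228 = 11.60 ms.
γ_2 = 44.86/11.60 = 3.867; β = √(1 − 1/γ²) = √0.9331.

β = 0.966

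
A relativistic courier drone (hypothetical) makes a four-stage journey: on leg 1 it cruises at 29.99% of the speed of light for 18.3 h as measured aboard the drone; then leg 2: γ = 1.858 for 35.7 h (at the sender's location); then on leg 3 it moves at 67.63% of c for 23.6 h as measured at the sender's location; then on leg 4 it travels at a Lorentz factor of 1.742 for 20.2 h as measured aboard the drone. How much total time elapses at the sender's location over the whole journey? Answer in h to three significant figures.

Δt = 114 h

Leg 1: β = 0.2999; γ = 1/√(1 − 0.2999²) = 1/√0.9101 = 1.048; Δt_1 = 1.048 × 18.3 = 19.18 h.
Leg 2: 35.7 h is already measured at the sender's location.
Leg 3: 23.6 h is already measured at the sender's location.
Leg 4: γ = 1.742; Δt_4 = 1.742 × 20.2 = 35.19 h.
Total: 19.18 + 35.70 + 23.60 + 35.19 h.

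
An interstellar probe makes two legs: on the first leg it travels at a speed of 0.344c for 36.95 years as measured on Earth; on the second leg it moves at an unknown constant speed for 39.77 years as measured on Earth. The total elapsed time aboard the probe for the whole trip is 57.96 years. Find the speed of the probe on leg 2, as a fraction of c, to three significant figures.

Leg 1: γ = 1/√(1 − 0.344²) = 1/√0.8817 = 1.065; τ_1 = 36.95/1.065 = 34.69 years.
Leg 2: speed unknown; τ_2 = 39.77/γ_2.
Total proper time: 34.69 + τ_2 = 57.96, so τ_2 = 57.96 − 34.69 = 23.27 years.
γ_2 = 39.77/23.27 = 1.709; β = √(1 − 1/γ²) = √0.6578.

β = 0.811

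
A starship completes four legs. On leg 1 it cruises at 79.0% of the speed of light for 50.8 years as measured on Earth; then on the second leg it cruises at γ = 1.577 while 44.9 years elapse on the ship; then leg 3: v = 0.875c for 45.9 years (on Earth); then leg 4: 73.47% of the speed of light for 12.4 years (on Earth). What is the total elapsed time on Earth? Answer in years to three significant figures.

Leg 1: 50.8 years is already measured on Earth.
Leg 2: γ = 1.577; Δt_2 = 1.577 × 44.9 = 70.81 years.
Leg 3: 45.9 years is already measured on Earth.
Leg 4: 12.4 years is already measured on Earth.
Total: 50.80 + 70.81 + 45.90 + 12.40 years.

Δt = 180 years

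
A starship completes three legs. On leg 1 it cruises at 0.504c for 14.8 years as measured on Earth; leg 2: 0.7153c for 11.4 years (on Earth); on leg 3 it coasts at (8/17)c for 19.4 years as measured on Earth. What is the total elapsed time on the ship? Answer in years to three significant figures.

τ = 37.9 years

Leg 1: γ = 1/√(1 − 0.504²) = 1/√0.7460 = 1.158; τ_1 = 14.8/1.158 = 12.78 years.
Leg 2: γ = 1/√(1 − 0.7153²) = 1/√0.4883 = 1.431; τ_2 = 11.4/1.431 = 7.967 years.
Leg 3: γ = 1/√(1 − (8/17)²) = 17/15 ≈ 1.133; τ_3 = 19.4/1.133 = 17.12 years.
Total: 12.78 + 7.967 + 17.12 years.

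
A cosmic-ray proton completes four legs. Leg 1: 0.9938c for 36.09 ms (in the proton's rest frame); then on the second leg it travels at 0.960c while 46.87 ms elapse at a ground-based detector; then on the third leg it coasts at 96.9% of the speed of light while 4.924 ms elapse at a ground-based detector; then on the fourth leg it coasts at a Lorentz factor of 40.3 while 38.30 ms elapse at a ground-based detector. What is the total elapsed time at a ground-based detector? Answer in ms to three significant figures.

Leg 1: γ = 1/√(1 − 0.9938²) = 1/√0.01236 = 8.994; Δt_1 = 8.994 × 36.09 = 324.6 ms.
Leg 2: 46.87 ms is already measured at a ground-based detector.
Leg 3: 4.924 ms is already measured at a ground-based detector.
Leg 4: 38.30 ms is already measured at a ground-based detector.
Total: 324.6 + 46.87 + 4.924 + 38.30 ms.

Δt = 415 ms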